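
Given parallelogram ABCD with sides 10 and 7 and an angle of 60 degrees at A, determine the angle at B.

Consecutive angles are supplementary: angle B = 180 - 60 = 120 degrees.

120 degrees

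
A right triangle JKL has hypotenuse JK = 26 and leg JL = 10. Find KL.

KL = sqrt(26^2 - 10^2) = sqrt(576) = 24

24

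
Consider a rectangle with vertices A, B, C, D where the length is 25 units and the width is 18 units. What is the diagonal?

A rectangle's diagonal splits it into two right triangles, with the diagonal as the hypotenuse.
By the Pythagorean theorem, d^2 = 25^2 + 18^2 = 949.
Therefore d = sqrt(949).

sqrt(949)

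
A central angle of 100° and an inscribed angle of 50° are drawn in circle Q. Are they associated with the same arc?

By the inscribed angle theorem, if both angles subtend the same arc, the inscribed angle must be half the central angle.
Half of 100° = 50°, which equals the given inscribed angle of 50°.
Therefore, yes, they correspond to the same arc.

Yes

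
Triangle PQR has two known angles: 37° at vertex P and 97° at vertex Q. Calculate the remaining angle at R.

The interior angles sum to 180°: angle R = 180 - 37 - 97 = 46°.
The triangle is obtuse (angles 37°, 97°, 46°).

46 degrees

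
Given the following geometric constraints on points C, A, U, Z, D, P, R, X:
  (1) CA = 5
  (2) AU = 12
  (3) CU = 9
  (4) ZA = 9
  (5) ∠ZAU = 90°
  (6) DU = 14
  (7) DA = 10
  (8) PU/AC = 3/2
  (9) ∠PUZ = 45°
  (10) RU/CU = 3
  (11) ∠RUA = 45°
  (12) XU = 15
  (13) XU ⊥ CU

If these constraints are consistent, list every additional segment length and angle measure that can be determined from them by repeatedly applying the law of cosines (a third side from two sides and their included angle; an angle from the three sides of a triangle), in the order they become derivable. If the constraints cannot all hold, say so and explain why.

The constraints are consistent. Derivable facts, in order:
After 1 step:
- AR ≈ 20.37
- CX = 3·√34
- UZ = 15
- ∠ACU = 114.97°
- ∠ADU = 57.12°
- ∠AUC = 22.19°
- ∠AUD = 44.42°
- ∠CAU = 42.83°
- ∠DAU = 78.46°
After 2 steps:
- ZP ≈ 11.05
- ∠ARU = 24.62°
- ∠AUZ = 36.87°
- ∠AZU = 53.13°
- ∠CXU = 30.96°
- ∠RAU = 110.38°
- ∠UCX = 59.04°
After 3 steps:
- ∠PZU = 28.68°
- ∠UPZ = 106.32°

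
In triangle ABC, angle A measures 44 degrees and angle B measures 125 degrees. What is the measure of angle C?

angle C = 180 - 44 - 125 = 11 degrees.

11 degrees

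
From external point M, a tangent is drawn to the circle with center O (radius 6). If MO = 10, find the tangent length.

The tangent, radius, and line from the external point to the center form a right triangle.
The right angle is where the tangent meets the radius.
By the Pythagorean theorem: tangent² + 6² = 10²
tangent² = 100 - 36 = 64
tangent = 8

8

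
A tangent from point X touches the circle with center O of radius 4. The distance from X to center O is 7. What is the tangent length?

The tangent, radius, and line from the external point to the center form a right triangle.
The right angle is where the tangent meets the radius.
By the Pythagorean theorem: tangent² + 4² = 7²
tangent² = 49 - 16 = 33
tangent = sqrt(33)

sqrt(33)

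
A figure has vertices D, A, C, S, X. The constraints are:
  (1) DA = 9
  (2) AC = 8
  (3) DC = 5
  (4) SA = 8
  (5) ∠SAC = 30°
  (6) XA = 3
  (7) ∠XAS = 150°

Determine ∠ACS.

Step 1: By the law of cosines on triangle CAS: CS² = 8² + 8² − 2·8·8·cos(30°) = 17.15, so CS ≈ 4.14.
Step 2: By the inverse law of cosines on triangle ACS: cos(∠ACS) = (8² + 4.14² − 8²) / (2·8·4.14) = 17.15/66.26 = 0.2588, so ∠ACS = 75°.

Therefore, the measure of angle ∠ACS = 75°.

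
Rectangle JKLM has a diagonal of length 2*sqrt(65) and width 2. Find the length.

The diagonal of a rectangle forms a right triangle with the two sides.
Rearranging the Pythagorean theorem: missing side = sqrt(d^2 - known^2).
= sqrt(260 - 4) = sqrt(256) = 16.

16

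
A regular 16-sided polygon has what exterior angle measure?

Each exterior angle of a regular n-gon is 360 / n.
For n = 16: 360 / 16 = 45/2 degrees.

45/2 degrees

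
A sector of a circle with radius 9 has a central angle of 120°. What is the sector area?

Sector area = πr² × θ/360
= π × 9² × 1/3
= π × 81 × 1/3
= 27*pi

27*pi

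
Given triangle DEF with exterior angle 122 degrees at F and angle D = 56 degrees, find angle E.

By the exterior angle theorem: exterior angle = sum of remote interior angles.
122 = 56 + angle E
angle E = 122 - 56 = 66 degrees

66 degrees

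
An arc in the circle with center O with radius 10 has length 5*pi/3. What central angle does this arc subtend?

θ = 360 × 5*pi/3 / (2π × 10) = 30° (rearranging arc length formula).

30°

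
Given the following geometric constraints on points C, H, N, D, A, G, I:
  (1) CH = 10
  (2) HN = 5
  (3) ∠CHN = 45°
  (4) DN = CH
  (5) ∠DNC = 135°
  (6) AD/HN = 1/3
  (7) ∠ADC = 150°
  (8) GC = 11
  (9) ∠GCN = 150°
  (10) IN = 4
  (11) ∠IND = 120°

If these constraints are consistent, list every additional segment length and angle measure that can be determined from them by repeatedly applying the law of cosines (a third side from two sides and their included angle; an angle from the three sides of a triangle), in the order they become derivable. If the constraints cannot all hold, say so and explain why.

The constraints are consistent. Derivable facts, in order:
After 1 step:
- CN ≈ 7.37
- DI = 2·√39
After 2 steps:
- CD ≈ 16.08
- NG ≈ 17.77
- ∠CNH = 106.32°
- ∠DIN = 43.9°
- ∠HCN = 28.68°
- ∠IDN = 16.1°
After 3 steps:
- CA ≈ 17.54
- ∠CDN = 18.91°
- ∠CGN = 11.97°
- ∠CNG = 18.03°
- ∠DCN = 26.09°
After 4 steps:
- ∠ACD = 2.72°
- ∠CAD = 27.28°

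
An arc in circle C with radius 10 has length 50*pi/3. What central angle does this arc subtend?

The full circumference is 2πr = 20*pi.
The arc is 50*pi/3 / 20*pi = 5/6 of the full circle.
So the central angle = 5/6 × 360° = 300°.

300°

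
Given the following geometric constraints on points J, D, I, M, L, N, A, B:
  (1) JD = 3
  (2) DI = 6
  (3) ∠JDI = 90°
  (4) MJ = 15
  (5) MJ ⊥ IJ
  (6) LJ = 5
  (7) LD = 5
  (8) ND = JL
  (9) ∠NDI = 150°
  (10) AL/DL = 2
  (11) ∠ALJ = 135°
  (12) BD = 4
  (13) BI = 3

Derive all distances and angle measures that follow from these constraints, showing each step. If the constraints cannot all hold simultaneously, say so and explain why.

The constraints are consistent.

From the given relations:
  ND = JL = 5
  AL = 2·DL = 2·5 = 10

Step 1: From JD = 3, DI = 6, and ∠JDI = 90°, by the law of cosines:
  JI² = JD² + DI² - 2·JD·DI·cos(90°) = 9 + 36 - 0 = 45
  JI = 3·√5

Step 2: From JL = 5, LA = 10, and ∠JLA = 135°, by the law of cosines:
  JA² = JL² + LA² - 2·JL·LA·cos(135°) = 25 + 100 + 70.71 = 195.7
  JA ≈ 13.99

Step 3: From ID = 6, DN = 5, and ∠IDN = 150°, by the law of cosines:
  IN² = ID² + DN² - 2·ID·DN·cos(150°) = 36 + 25 + 51.96 = 113
  IN ≈ 10.63

Step 4: From JD = 3, JL = 5, DL = 5, by the inverse law of cosines:
  cos(∠DJL) = (JD² + JL² - DL²) / (2·JD·JL)
  ∠DJL = 72.54°

Step 5: From DB = 4, DI = 6, BI = 3, by the inverse law of cosines:
  cos(∠BDI) = (DB² + DI² - BI²) / (2·DB·DI)
  ∠BDI = 26.38°

Step 6: From DJ = 3, DL = 5, JL = 5, by the inverse law of cosines:
  cos(∠JDL) = (DJ² + DL² - JL²) / (2·DJ·DL)
  ∠JDL = 72.54°

Step 7: From IB = 3, ID = 6, BD = 4, by the inverse law of cosines:
  cos(∠BID) = (IB² + ID² - BD²) / (2·IB·ID)
  ∠BID = 36.34°

Step 8: From LD = 5, LJ = 5, DJ = 3, by the inverse law of cosines:
  cos(∠DLJ) = (LD² + LJ² - DJ²) / (2·LD·LJ)
  ∠DLJ = 34.92°

Step 9: From BD = 4, BI = 3, DI = 6, by the inverse law of cosines:
  cos(∠DBI) = (BD² + BI² - DI²) / (2·BD·BI)
  ∠DBI = 117.28°

Step 10: From IJ = 3·√5, JM = 15, and ∠IJM = 90°, by the law of cosines:
  IM² = IJ² + JM² - 2·IJ·JM·cos(90°) = 45 + 225 - 0 = 270
  IM = 3·√30

Step 11: From JA = 13.99, JL = 5, AL = 10, by the inverse law of cosines:
  cos(∠AJL) = (JA² + JL² - AL²) / (2·JA·JL)
  ∠AJL = 30.36°

Step 12: From JD = 3, JI = 3·√5, DI = 6, by the inverse law of cosines:
  cos(∠DJI) = (JD² + JI² - DI²) / (2·JD·JI)
  ∠DJI = 63.43°

Step 13: From ID = 6, IJ = 3·√5, DJ = 3, by the inverse law of cosines:
  cos(∠DIJ) = (ID² + IJ² - DJ²) / (2·ID·IJ)
  ∠DIJ = 26.57°

Step 14: From ID = 6, IN = 10.63, DN = 5, by the inverse law of cosines:
  cos(∠DIN) = (ID² + IN² - DN²) / (2·ID·IN)
  ∠DIN = 13.6°

Step 15: From ND = 5, NI = 10.63, DI = 6, by the inverse law of cosines:
  cos(∠DNI) = (ND² + NI² - DI²) / (2·ND·NI)
  ∠DNI = 16.4°

Step 16: From AJ = 13.99, AL = 10, JL = 5, by the inverse law of cosines:
  cos(∠JAL) = (AJ² + AL² - JL²) / (2·AJ·AL)
  ∠JAL = 14.64°

Step 17: From IJ = 3·√5, IM = 3·√30, JM = 15, by the inverse law of cosines:
  cos(∠JIM) = (IJ² + IM² - JM²) / (2·IJ·IM)
  ∠JIM = 65.91°

Step 18: From MI = 3·√30, MJ = 15, IJ = 3·√5, by the inverse law of cosines:
  cos(∠IMJ) = (MI² + MJ² - IJ²) / (2·MI·MJ)
  ∠IMJ = 24.09°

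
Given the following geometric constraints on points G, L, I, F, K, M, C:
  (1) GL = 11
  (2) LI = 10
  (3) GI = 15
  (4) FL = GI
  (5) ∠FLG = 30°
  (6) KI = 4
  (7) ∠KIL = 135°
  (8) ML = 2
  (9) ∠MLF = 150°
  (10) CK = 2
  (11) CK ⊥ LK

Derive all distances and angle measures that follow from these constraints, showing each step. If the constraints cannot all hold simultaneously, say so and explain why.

The constraints are consistent.

From the given relations:
  FL = GI = 15

Step 1: From GL = 11, LF = 15, and ∠GLF = 30°, by the law of cosines:
  GF² = GL² + LF² - 2·GL·LF·cos(30°) = 121 + 225 - 285.8 = 60.21
  GF ≈ 7.76

Step 2: From LI = 10, IK = 4, and ∠LIK = 135°, by the law of cosines:
  LK² = LI² + IK² - 2·LI·IK·cos(135°) = 100 + 16 + 56.57 = 172.6
  LK ≈ 13.14

Step 3: From FL = 15, LM = 2, and ∠FLM = 150°, by the law of cosines:
  FM² = FL² + LM² - 2·FL·LM·cos(150°) = 225 + 4 + 51.96 = 281
  FM ≈ 16.76

Step 4: From GI = 15, GL = 11, IL = 10, by the inverse law of cosines:
  cos(∠IGL) = (GI² + GL² - IL²) / (2·GI·GL)
  ∠IGL = 41.8°

Step 5: From LG = 11, LI = 10, GI = 15, by the inverse law of cosines:
  cos(∠GLI) = (LG² + LI² - GI²) / (2·LG·LI)
  ∠GLI = 91.04°

Step 6: From IG = 15, IL = 10, GL = 11, by the inverse law of cosines:
  cos(∠GIL) = (IG² + IL² - GL²) / (2·IG·IL)
  ∠GIL = 47.16°

Step 7: From LK = 13.14, KC = 2, and ∠LKC = 90°, by the law of cosines:
  LC² = LK² + KC² - 2·LK·KC·cos(90°) = 172.6 + 4 - 0 = 176.6
  LC ≈ 13.29

Step 8: From GF = 7.76, GL = 11, FL = 15, by the inverse law of cosines:
  cos(∠FGL) = (GF² + GL² - FL²) / (2·GF·GL)
  ∠FGL = 104.86°

Step 9: From LI = 10, LK = 13.14, IK = 4, by the inverse law of cosines:
  cos(∠ILK) = (LI² + LK² - IK²) / (2·LI·LK)
  ∠ILK = 12.43°

Step 10: From FG = 7.76, FL = 15, GL = 11, by the inverse law of cosines:
  cos(∠GFL) = (FG² + FL² - GL²) / (2·FG·FL)
  ∠GFL = 45.14°

Step 11: From FL = 15, FM = 16.76, LM = 2, by the inverse law of cosines:
  cos(∠LFM) = (FL² + FM² - LM²) / (2·FL·FM)
  ∠LFM = 3.42°

Step 12: From KI = 4, KL = 13.14, IL = 10, by the inverse law of cosines:
  cos(∠IKL) = (KI² + KL² - IL²) / (2·KI·KL)
  ∠IKL = 32.57°

Step 13: From MF = 16.76, ML = 2, FL = 15, by the inverse law of cosines:
  cos(∠FML) = (MF² + ML² - FL²) / (2·MF·ML)
  ∠FML = 26.58°

Step 14: From LC = 13.29, LK = 13.14, CK = 2, by the inverse law of cosines:
  cos(∠CLK) = (LC² + LK² - CK²) / (2·LC·LK)
  ∠CLK = 8.66°

Step 15: From CK = 2, CL = 13.29, KL = 13.14, by the inverse law of cosines:
  cos(∠KCL) = (CK² + CL² - KL²) / (2·CK·CL)
  ∠KCL = 81.34°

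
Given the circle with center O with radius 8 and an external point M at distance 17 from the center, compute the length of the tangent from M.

The tangent, radius, and line from the external point to the center form a right triangle.
The right angle is where the tangent meets the radius.
By the Pythagorean theorem: tangent² + 8² = 17²
tangent² = 289 - 64 = 225
tangent = 15

15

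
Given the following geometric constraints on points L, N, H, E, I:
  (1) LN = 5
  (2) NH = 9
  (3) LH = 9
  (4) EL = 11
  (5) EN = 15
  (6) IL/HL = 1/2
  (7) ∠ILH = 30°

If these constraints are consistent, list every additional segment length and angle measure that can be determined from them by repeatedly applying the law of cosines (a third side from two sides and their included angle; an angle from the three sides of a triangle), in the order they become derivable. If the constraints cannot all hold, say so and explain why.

The constraints are consistent. Derivable facts, in order:
After 1 step:
- HI ≈ 5.58
- ∠ELN = 135.9°
- ∠ENL = 30.68°
- ∠HLN = 73.87°
- ∠HNL = 73.87°
- ∠LEN = 13.41°
- ∠LHN = 32.26°
After 2 steps:
- ∠HIL = 126.21°
- ∠IHL = 23.79°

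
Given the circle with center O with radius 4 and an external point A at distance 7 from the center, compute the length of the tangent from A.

Let T be the point of tangency. Then OT ⊥ AT (radius ⊥ tangent).
In right triangle OTA: OA² = OT² + AT²
7² = 4² + AT²
AT² = 33, AT = sqrt(33)

sqrt(33)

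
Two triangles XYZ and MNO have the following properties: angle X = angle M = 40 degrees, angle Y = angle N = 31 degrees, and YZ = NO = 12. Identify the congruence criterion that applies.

The given information provides:
angle X = angle M = 40 degrees, angle Y = angle N = 31 degrees, and YZ = NO = 12
This matches the AAS congruence theorem.
Two pairs of corresponding angles and a non-included side are equal (Angle-Angle-Side).

AAS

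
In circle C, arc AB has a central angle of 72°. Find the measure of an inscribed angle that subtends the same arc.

Inscribed angle = 72° / 2 = 36° (inscribed angle theorem).

36°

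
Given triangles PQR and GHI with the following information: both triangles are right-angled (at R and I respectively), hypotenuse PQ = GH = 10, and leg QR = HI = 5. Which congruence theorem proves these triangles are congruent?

The given information matches HL: The hypotenuse and one leg of two right triangles are equal (Hypotenuse-Leg).

HL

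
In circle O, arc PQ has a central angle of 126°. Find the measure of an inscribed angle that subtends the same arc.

An inscribed angle intercepts an arc from a point on the circle, while the central angle intercepts the same arc from the center.
The inscribed angle is always half the central angle: 126° / 2 = 63°.

63°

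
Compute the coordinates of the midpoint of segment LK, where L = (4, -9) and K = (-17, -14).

The midpoint is the average of the coordinates:
x: (4 + -17)/2 = -13/2
y: (-9 + -14)/2 = -23/2
Midpoint = (-13/2, -23/2)

(-13/2, -23/2)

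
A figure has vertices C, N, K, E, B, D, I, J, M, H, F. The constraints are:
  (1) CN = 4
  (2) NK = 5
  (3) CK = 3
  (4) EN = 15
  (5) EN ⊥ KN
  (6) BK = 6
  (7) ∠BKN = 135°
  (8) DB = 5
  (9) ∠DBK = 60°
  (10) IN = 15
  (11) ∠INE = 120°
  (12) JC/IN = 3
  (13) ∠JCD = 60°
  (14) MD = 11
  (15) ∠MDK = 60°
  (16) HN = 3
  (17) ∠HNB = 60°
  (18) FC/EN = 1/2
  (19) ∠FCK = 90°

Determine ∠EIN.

Step 1: By the law of cosines on triangle INE: IE² = 15² + 15² − 2·15·15·cos(120°) = 675, so IE = 15·√3.
Step 2: By the inverse law of cosines on triangle EIN: cos(∠EIN) = ((15·√3)² + 15² − 15²) / (2·15·√3·15) = 675/779.42 = 0.866, so ∠EIN = 30°.

Therefore, the measure of angle ∠EIN = 30°.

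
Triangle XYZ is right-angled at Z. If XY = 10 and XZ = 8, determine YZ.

YZ = sqrt(10^2 - 8^2) = sqrt(36) = 6

6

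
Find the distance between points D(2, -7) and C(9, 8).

d = sqrt((9 - 2)^2 + (8 - -7)^2)
d = sqrt(7^2 + 15^2)
d = sqrt(49 + 225)
d = sqrt(274)

sqrt(274)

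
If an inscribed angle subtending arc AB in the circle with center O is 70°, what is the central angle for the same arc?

Central angle = 2 × 70° = 140° (inscribed angle theorem).

140°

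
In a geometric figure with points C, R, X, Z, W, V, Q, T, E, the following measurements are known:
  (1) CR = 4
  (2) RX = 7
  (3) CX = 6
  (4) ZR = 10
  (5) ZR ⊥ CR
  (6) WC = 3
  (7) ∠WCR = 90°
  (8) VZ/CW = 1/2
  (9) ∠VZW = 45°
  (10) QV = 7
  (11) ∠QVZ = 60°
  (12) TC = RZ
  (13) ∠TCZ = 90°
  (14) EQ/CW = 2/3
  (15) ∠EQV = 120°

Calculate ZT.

From the given relations: TC = RZ = 10.
Step 1: By the law of cosines on triangle ZRC: ZC² = 10² + 4² − 2·10·4·cos(90°) = 116, so ZC = 2·√29.
Step 2: By the law of cosines on triangle ZCT: ZT² = (2·√29)² + 10² − 2·2·√29·10·cos(90°) = 216, so ZT = 6·√6.

Therefore, the length of ZT = 6·√6.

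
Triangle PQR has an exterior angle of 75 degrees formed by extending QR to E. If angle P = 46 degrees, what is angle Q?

angle Q = 75 - 46 = 29 degrees (exterior angle theorem).

29 degrees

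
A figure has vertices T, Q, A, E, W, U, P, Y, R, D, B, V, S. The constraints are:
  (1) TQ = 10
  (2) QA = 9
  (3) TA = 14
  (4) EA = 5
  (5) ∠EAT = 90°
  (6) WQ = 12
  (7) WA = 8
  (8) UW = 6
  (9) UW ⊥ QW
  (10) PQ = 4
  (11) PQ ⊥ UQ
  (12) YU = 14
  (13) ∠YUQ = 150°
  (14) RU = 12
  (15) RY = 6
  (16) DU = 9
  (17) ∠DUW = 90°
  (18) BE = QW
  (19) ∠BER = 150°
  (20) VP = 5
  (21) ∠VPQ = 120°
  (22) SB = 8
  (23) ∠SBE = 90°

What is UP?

Step 1: By the law of cosines on triangle UWQ: UQ² = 6² + 12² − 2·6·12·cos(90°) = 180, so UQ = 6·√5.
Step 2: By the law of cosines on triangle UQP: UP² = (6·√5)² + 4² − 2·6·√5·4·cos(90°) = 196, so UP = 14.

Therefore, the length of UP = 14.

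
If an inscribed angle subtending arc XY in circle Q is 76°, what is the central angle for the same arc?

Central angle = 2 × 76° = 152° (inscribed angle theorem).

152°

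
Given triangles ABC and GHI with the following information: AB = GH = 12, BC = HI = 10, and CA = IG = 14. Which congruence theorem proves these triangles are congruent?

The given information matches SSS: All three pairs of corresponding sides are equal (Side-Side-Side).

SSS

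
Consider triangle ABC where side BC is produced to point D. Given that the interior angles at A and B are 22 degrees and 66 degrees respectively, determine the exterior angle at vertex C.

By the exterior angle theorem, an exterior angle of a triangle equals the sum of the two remote interior angles.
Exterior angle = angle A + angle B
Exterior angle = 22 + 66 = 88 degrees

88 degrees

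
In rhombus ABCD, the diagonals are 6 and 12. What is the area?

Area of a rhombus = (d1 * d2) / 2
Area = (6 * 12) / 2
Area = 72 / 2
Area = 36

36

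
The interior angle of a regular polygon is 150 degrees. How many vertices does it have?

The exterior angle is the supplement of the interior angle: 180 - 150 = 30 degrees.
Since the exterior angles of any convex polygon sum to 360 degrees, the number of sides is 360 / 30 = 12.

12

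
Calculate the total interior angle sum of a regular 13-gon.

The sum of interior angles of an n-sided polygon is (n - 2) * 180.
For n = 13: (13 - 2) * 180 = 11 * 180 = 1980 degrees.

1980 degrees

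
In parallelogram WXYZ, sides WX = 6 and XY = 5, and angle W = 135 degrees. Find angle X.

In a parallelogram, consecutive angles are supplementary (sum to 180°).
angle X = 180 - angle W
angle X = 180 - 135
angle X = 45 degrees

45 degrees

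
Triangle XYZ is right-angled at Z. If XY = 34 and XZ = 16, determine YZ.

Rearranging the Pythagorean theorem to solve for the unknown leg:
leg^2 = hypotenuse^2 - known_leg^2 = 1156 - 256 = 900
leg = sqrt(900) = 30.

30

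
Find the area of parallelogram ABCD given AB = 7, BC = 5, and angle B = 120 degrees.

The area of a parallelogram equals the product of two adjacent sides times the sine of the included angle.
This is because the height equals 5 * sin(120°) = 5*sqrt(3)/2.
Area = 7 * 5*sqrt(3)/2 = 35*sqrt(3)/2

35*sqrt(3)/2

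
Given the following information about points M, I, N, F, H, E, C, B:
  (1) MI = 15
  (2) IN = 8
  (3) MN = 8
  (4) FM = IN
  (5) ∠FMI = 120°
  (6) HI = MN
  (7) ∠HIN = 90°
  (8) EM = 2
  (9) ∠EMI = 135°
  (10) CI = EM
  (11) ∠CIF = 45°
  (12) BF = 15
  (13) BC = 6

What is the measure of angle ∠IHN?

From the given relations: HI = MN = 8.
Step 1: By the law of cosines on triangle HIN: HN² = 8² + 8² − 2·8·8·cos(90°) = 128, so HN = 8·√2.
Step 2: By the inverse law of cosines on triangle IHN: cos(∠IHN) = (8² + (8·√2)² − 8²) / (2·8·8·√2) = 128/181.02 = 0.7071, so ∠IHN = 45°.

Therefore, the measure of angle ∠IHN = 45°.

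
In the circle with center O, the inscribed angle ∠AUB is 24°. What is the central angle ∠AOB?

Central angle = 2 × 24° = 48° (inscribed angle theorem).

48°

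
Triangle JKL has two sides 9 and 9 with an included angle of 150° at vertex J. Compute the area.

Area = (1/2) * JK * JL * sin(J)
Area = (1/2) * 9 * 9 * sin(150°)
Area = (1/2) * 9 * 9 * 1/2
Area = 81/4

81/4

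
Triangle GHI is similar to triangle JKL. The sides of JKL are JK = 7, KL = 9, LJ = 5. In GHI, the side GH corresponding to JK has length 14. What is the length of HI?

Similar triangles have proportional sides. Setting up the proportion:
GH / JK = HI / KL
14 / 7 = HI / 9
HI = 9 * 14 / 7 = 18.

18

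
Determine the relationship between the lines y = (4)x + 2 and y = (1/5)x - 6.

Slope of line 1: m1 = 4
Slope of line 2: m2 = 1/5
m1 != m2 and m1*m2 = 4/5 != -1. Neither.

Neither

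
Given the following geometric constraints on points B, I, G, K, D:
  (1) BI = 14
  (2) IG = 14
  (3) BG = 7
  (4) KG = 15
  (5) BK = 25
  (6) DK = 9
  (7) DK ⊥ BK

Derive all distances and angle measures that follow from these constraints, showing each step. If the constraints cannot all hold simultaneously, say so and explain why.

These constraints are not satisfiable: by the triangle inequality in triangle GBK, (3) BG = 7 and (4) KG = 15 force BK ≤ 7 + 15 = 22, but (5) says BK = 25. No planar figure meets all of them, so nothing further can be derived.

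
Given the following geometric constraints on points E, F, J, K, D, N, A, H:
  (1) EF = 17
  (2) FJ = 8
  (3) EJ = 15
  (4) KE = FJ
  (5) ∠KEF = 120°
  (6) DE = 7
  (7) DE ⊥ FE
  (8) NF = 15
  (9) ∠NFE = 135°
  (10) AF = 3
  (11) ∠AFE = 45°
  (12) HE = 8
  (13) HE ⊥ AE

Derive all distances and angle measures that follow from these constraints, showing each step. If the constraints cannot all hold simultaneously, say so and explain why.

The constraints are consistent.

From the given relations:
  KE = FJ = 8

Step 1: From EF = 17, FN = 15, and ∠EFN = 135°, by the law of cosines:
  EN² = EF² + FN² - 2·EF·FN·cos(135°) = 289 + 225 + 360.6 = 874.6
  EN ≈ 29.57

Step 2: From EF = 17, FA = 3, and ∠EFA = 45°, by the law of cosines:
  EA² = EF² + FA² - 2·EF·FA·cos(45°) = 289 + 9 - 72.12 = 225.9
  EA ≈ 15.03

Step 3: From FE = 17, EK = 8, and ∠FEK = 120°, by the law of cosines:
  FK² = FE² + EK² - 2·FE·EK·cos(120°) = 289 + 64 + 136 = 489
  FK ≈ 22.11

Step 4: From FE = 17, ED = 7, and ∠FED = 90°, by the law of cosines:
  FD² = FE² + ED² - 2·FE·ED·cos(90°) = 289 + 49 - 0 = 338
  FD = 13·√2

Step 5: From EF = 17, EJ = 15, FJ = 8, by the inverse law of cosines:
  cos(∠FEJ) = (EF² + EJ² - FJ²) / (2·EF·EJ)
  ∠FEJ = 28.07°

Step 6: From FE = 17, FJ = 8, EJ = 15, by the inverse law of cosines:
  cos(∠EFJ) = (FE² + FJ² - EJ²) / (2·FE·FJ)
  ∠EFJ = 61.93°

Step 7: From JE = 15, JF = 8, EF = 17, by the inverse law of cosines:
  cos(∠EJF) = (JE² + JF² - EF²) / (2·JE·JF)
  ∠EJF = 90°

Step 8: From AE = 15.03, EH = 8, and ∠AEH = 90°, by the law of cosines:
  AH² = AE² + EH² - 2·AE·EH·cos(90°) = 225.9 + 64 - 0 = 289.9
  AH ≈ 17.03

Step 9: From EA = 15.03, EF = 17, AF = 3, by the inverse law of cosines:
  cos(∠AEF) = (EA² + EF² - AF²) / (2·EA·EF)
  ∠AEF = 8.11°

Step 10: From EF = 17, EN = 29.57, FN = 15, by the inverse law of cosines:
  cos(∠FEN) = (EF² + EN² - FN²) / (2·EF·EN)
  ∠FEN = 21.02°

Step 11: From FD = 13·√2, FE = 17, DE = 7, by the inverse law of cosines:
  cos(∠DFE) = (FD² + FE² - DE²) / (2·FD·FE)
  ∠DFE = 22.38°

Step 12: From FE = 17, FK = 22.11, EK = 8, by the inverse law of cosines:
  cos(∠EFK) = (FE² + FK² - EK²) / (2·FE·FK)
  ∠EFK = 18.26°

Step 13: From KE = 8, KF = 22.11, EF = 17, by the inverse law of cosines:
  cos(∠EKF) = (KE² + KF² - EF²) / (2·KE·KF)
  ∠EKF = 41.74°

Step 14: From DE = 7, DF = 13·√2, EF = 17, by the inverse law of cosines:
  cos(∠EDF) = (DE² + DF² - EF²) / (2·DE·DF)
  ∠EDF = 67.62°

Step 15: From NE = 29.57, NF = 15, EF = 17, by the inverse law of cosines:
  cos(∠ENF) = (NE² + NF² - EF²) / (2·NE·NF)
  ∠ENF = 23.98°

Step 16: From AE = 15.03, AF = 3, EF = 17, by the inverse law of cosines:
  cos(∠EAF) = (AE² + AF² - EF²) / (2·AE·AF)
  ∠EAF = 126.89°

Step 17: From AE = 15.03, AH = 17.03, EH = 8, by the inverse law of cosines:
  cos(∠EAH) = (AE² + AH² - EH²) / (2·AE·AH)
  ∠EAH = 28.03°

Step 18: From HA = 17.03, HE = 8, AE = 15.03, by the inverse law of cosines:
  cos(∠AHE) = (HA² + HE² - AE²) / (2·HA·HE)
  ∠AHE = 61.97°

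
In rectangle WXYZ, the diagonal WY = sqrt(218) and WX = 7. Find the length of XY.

b = sqrt(d^2 - a^2) = sqrt(218 - 49) = sqrt(169) = 13

13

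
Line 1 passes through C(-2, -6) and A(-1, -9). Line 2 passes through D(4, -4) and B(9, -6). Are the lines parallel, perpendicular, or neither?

Slope of line 1: m1 = (-9 - -6)/(-1 - -2) = -3/1 = -3
Slope of line 2: m2 = (-6 - -4)/(9 - 4) = -2/5 = -2/5
m1 != m2 and m1*m2 = 6/5 != -1. Neither.

Neither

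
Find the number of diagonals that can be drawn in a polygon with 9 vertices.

The number of diagonals in an n-gon is n(n - 3)/2.
For n = 9: 9(9 - 3)/2 = 9 × 6 / 2 = 27.

27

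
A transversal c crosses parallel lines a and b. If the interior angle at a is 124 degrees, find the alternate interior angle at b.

Alternate interior angles lie on opposite sides of the transversal, between the parallel lines.
By the alternate interior angle theorem, they are equal: 124 degrees.

124 degrees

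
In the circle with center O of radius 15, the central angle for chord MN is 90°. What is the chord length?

Chord length = 2r sin(θ/2)
= 2 × 15 × sin(90°/2)
= 2 × 15 × sin(45°)
= 15*sqrt(2)

15*sqrt(2)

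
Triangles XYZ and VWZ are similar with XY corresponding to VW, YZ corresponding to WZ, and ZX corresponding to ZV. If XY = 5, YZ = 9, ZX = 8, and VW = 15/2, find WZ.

Since the triangles are similar, the ratio of corresponding sides is constant.
Scale factor k = VW / XY = 15/2 / 5 = 3/2
WZ = k * YZ = 3/2 * 9 = 27/2

27/2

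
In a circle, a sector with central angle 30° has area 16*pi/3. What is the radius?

r² = 360 × 16*pi/3 / (π × 30) = 64, so r = 8.

8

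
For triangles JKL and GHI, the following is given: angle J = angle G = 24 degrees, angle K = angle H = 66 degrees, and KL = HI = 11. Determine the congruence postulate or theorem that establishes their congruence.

Consider the given information: angle J = angle G = 24 degrees, angle K = angle H = 66 degrees, and KL = HI = 11
This is not SSS or SAS: SSS requires all three pairs of sides, but we don't have that. SAS requires two sides and the included angle between them.
The correct criterion is AAS. Two pairs of corresponding angles and a non-included side are equal (Angle-Angle-Side).

AAS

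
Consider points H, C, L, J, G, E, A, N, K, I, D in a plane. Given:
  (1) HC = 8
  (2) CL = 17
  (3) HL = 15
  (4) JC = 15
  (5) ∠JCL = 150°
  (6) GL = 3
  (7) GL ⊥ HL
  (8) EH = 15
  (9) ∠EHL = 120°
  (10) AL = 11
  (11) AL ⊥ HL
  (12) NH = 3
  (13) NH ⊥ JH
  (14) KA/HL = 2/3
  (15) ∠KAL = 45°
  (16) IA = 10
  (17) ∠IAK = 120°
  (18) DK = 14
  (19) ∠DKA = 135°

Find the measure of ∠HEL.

Step 1: By the law of cosines on triangle EHL: EL² = 15² + 15² − 2·15·15·cos(120°) = 675, so EL = 15·√3.
Step 2: By the inverse law of cosines on triangle HEL: cos(∠HEL) = (15² + (15·√3)² − 15²) / (2·15·15·√3) = 675/779.42 = 0.866, so ∠HEL = 30°.

Therefore, the measure of angle ∠HEL = 30°.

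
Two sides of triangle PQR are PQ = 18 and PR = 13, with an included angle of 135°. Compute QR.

When two sides and the included angle are known, the law of cosines gives the third side.
c^2 = a^2 + b^2 - 2ab cos(C) generalizes the Pythagorean theorem to non-right triangles.
Here: QR^2 = 324 + 169 - 468*(-sqrt(2)/2) = 234*sqrt(2) + 493
QR = sqrt(234*sqrt(2) + 493)

sqrt(234*sqrt(2) + 493)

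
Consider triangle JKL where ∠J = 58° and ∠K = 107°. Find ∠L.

The interior angles sum to 180°: angle L = 180 - 58 - 107 = 15°.
The triangle is obtuse (angles 58°, 107°, 15°).

15 degrees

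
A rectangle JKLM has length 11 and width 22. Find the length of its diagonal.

d = sqrt(11^2 + 22^2) = sqrt(605) = 11*sqrt(5)

11*sqrt(5)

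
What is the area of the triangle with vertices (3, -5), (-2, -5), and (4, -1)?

Shoelace: Area = (1/2)|3(-5--1) + -2(-1--5) + 4(-5--5)| = (1/2)(20) = 10

10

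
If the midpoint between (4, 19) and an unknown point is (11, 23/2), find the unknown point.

Using the midpoint formula: M = ((x1 + x2)/2, (y1 + y2)/2)
We know M = (11, 23/2) and C = (4, 19)
For x: 11 = (4 + x2)/2, so x2 = 2*11 - 4 = 18
For y: 23/2 = (19 + y2)/2, so y2 = 2*23/2 - 19 = 4
D = (18, 4)

(18, 4)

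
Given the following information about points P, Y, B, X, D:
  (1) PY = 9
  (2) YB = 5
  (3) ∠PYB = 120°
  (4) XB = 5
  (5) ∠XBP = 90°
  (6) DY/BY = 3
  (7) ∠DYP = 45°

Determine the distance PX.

Step 1: By the law of cosines on triangle BYP: BP² = 5² + 9² − 2·5·9·cos(120°) = 151, so BP = √151.
Step 2: By the law of cosines on triangle PBX: PX² = √151² + 5² − 2·√151·5·cos(90°) = 176, so PX = 4·√11.

Therefore, the length of PX = 4·√11.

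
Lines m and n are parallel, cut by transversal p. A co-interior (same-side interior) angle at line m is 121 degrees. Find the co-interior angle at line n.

Co-interior angles sum to 180: 180 - 121 = 59 degrees.

59 degrees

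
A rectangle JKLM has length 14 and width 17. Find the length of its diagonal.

d = sqrt(14^2 + 17^2) = sqrt(485)

sqrt(485)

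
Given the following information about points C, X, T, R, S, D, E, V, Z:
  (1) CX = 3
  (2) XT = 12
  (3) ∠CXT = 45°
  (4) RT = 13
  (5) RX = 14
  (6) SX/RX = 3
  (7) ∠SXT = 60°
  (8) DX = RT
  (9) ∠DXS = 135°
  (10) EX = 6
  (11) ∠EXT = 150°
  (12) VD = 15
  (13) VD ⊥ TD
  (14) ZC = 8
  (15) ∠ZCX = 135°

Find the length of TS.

From the given relations: SX = 3·RX = 3·14 = 42.
Step 1: By the law of cosines on triangle TXS: TS² = 12² + 42² − 2·12·42·cos(60°) = 1404, so TS = 6·√39.

Therefore, the length of TS = 6·√39.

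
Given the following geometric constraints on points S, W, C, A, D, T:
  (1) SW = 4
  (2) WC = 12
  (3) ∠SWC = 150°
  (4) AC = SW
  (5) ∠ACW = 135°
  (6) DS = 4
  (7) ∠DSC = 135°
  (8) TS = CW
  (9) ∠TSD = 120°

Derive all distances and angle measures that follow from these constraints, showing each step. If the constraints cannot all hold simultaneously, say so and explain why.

The constraints are consistent.

From the given relations:
  AC = SW = 4
  TS = CW = 12

Step 1: From SW = 4, WC = 12, and ∠SWC = 150°, by the law of cosines:
  SC² = SW² + WC² - 2·SW·WC·cos(150°) = 16 + 144 + 83.14 = 243.1
  SC ≈ 15.59

Step 2: From WC = 12, CA = 4, and ∠WCA = 135°, by the law of cosines:
  WA² = WC² + CA² - 2·WC·CA·cos(135°) = 144 + 16 + 67.88 = 227.9
  WA ≈ 15.1

Step 3: From DS = 4, ST = 12, and ∠DST = 120°, by the law of cosines:
  DT² = DS² + ST² - 2·DS·ST·cos(120°) = 16 + 144 + 48 = 208
  DT = 4·√13

Step 4: From CS = 15.59, SD = 4, and ∠CSD = 135°, by the law of cosines:
  CD² = CS² + SD² - 2·CS·SD·cos(135°) = 243.1 + 16 + 88.21 = 347.3
  CD ≈ 18.64

Step 5: From SC = 15.59, SW = 4, CW = 12, by the inverse law of cosines:
  cos(∠CSW) = (SC² + SW² - CW²) / (2·SC·SW)
  ∠CSW = 22.63°

Step 6: From WA = 15.1, WC = 12, AC = 4, by the inverse law of cosines:
  cos(∠AWC) = (WA² + WC² - AC²) / (2·WA·WC)
  ∠AWC = 10.8°

Step 7: From CS = 15.59, CW = 12, SW = 4, by the inverse law of cosines:
  cos(∠SCW) = (CS² + CW² - SW²) / (2·CS·CW)
  ∠SCW = 7.37°

Step 8: From AC = 4, AW = 15.1, CW = 12, by the inverse law of cosines:
  cos(∠CAW) = (AC² + AW² - CW²) / (2·AC·AW)
  ∠CAW = 34.2°

Step 9: From DS = 4, DT = 4·√13, ST = 12, by the inverse law of cosines:
  cos(∠SDT) = (DS² + DT² - ST²) / (2·DS·DT)
  ∠SDT = 46.1°

Step 10: From TD = 4·√13, TS = 12, DS = 4, by the inverse law of cosines:
  cos(∠DTS) = (TD² + TS² - DS²) / (2·TD·TS)
  ∠DTS = 13.9°

Step 11: From CD = 18.64, CS = 15.59, DS = 4, by the inverse law of cosines:
  cos(∠DCS) = (CD² + CS² - DS²) / (2·CD·CS)
  ∠DCS = 8.73°

Step 12: From DC = 18.64, DS = 4, CS = 15.59, by the inverse law of cosines:
  cos(∠CDS) = (DC² + DS² - CS²) / (2·DC·DS)
  ∠CDS = 36.27°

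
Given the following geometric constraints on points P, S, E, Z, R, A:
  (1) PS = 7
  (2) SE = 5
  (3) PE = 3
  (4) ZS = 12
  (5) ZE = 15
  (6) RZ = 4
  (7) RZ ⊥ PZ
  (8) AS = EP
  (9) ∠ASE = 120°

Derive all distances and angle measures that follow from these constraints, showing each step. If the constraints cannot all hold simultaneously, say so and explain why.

The constraints are consistent.

From the given relations:
  AS = EP = 3

Step 1: From ES = 5, SA = 3, and ∠ESA = 120°, by the law of cosines:
  EA² = ES² + SA² - 2·ES·SA·cos(120°) = 25 + 9 + 15 = 49
  EA = 7

Step 2: From PE = 3, PS = 7, ES = 5, by the inverse law of cosines:
  cos(∠EPS) = (PE² + PS² - ES²) / (2·PE·PS)
  ∠EPS = 38.21°

Step 3: From SE = 5, SP = 7, EP = 3, by the inverse law of cosines:
  cos(∠ESP) = (SE² + SP² - EP²) / (2·SE·SP)
  ∠ESP = 21.79°

Step 4: From SE = 5, SZ = 12, EZ = 15, by the inverse law of cosines:
  cos(∠ESZ) = (SE² + SZ² - EZ²) / (2·SE·SZ)
  ∠ESZ = 117.82°

Step 5: From EP = 3, ES = 5, PS = 7, by the inverse law of cosines:
  cos(∠PES) = (EP² + ES² - PS²) / (2·EP·ES)
  ∠PES = 120°

Step 6: From ES = 5, EZ = 15, SZ = 12, by the inverse law of cosines:
  cos(∠SEZ) = (ES² + EZ² - SZ²) / (2·ES·EZ)
  ∠SEZ = 45.04°

Step 7: From ZE = 15, ZS = 12, ES = 5, by the inverse law of cosines:
  cos(∠EZS) = (ZE² + ZS² - ES²) / (2·ZE·ZS)
  ∠EZS = 17.15°

Step 8: From EA = 7, ES = 5, AS = 3, by the inverse law of cosines:
  cos(∠AES) = (EA² + ES² - AS²) / (2·EA·ES)
  ∠AES = 21.79°

Step 9: From AE = 7, AS = 3, ES = 5, by the inverse law of cosines:
  cos(∠EAS) = (AE² + AS² - ES²) / (2·AE·AS)
  ∠EAS = 38.21°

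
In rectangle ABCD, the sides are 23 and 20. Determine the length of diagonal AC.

A rectangle's diagonal splits it into two right triangles, with the diagonal as the hypotenuse.
By the Pythagorean theorem, d^2 = 23^2 + 20^2 = 929.
Therefore d = sqrt(929).

sqrt(929)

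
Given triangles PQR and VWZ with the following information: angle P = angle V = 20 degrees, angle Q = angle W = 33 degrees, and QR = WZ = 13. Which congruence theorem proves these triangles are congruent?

Consider the given information: angle P = angle V = 20 degrees, angle Q = angle W = 33 degrees, and QR = WZ = 13
This is not SSS or HL: SSS requires all three pairs of sides, but we don't have that. HL only applies to right triangles with matching hypotenuse and leg.
The correct criterion is AAS. Two pairs of corresponding angles and a non-included side are equal (Angle-Angle-Side).

AAS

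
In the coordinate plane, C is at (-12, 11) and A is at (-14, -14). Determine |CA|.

The horizontal distance is |-14 - -12| = 2 and the vertical distance is |-14 - 11| = 25.
By the Pythagorean theorem, d = sqrt(2^2 + 25^2) = sqrt(629).

sqrt(629)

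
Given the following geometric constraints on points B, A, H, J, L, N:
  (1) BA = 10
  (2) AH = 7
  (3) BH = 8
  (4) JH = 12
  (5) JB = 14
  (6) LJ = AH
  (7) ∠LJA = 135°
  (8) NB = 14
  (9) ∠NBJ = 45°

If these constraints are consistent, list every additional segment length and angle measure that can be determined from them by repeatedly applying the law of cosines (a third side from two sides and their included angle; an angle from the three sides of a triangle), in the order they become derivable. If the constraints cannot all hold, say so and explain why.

The constraints are consistent. Derivable facts, in order:
After 1 step:
- JN ≈ 10.72
- ∠ABH = 44.05°
- ∠AHB = 83.33°
- ∠BAH = 52.62°
- ∠BHJ = 86.42°
- ∠BJH = 34.77°
- ∠HBJ = 58.81°
After 2 steps:
- ∠BJN = 67.5°
- ∠BNJ = 67.5°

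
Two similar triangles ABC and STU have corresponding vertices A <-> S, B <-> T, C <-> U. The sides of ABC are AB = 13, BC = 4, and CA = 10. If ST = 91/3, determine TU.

Similar triangles have proportional sides. Setting up the proportion:
ST / AB = TU / BC
91/3 / 13 = TU / 4
TU = 4 * 91/3 / 13 = 28/3.

28/3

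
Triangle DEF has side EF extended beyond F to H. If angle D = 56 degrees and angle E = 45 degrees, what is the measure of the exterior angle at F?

Exterior angle = 56 + 45 = 101 degrees (exterior angle theorem).

101 degrees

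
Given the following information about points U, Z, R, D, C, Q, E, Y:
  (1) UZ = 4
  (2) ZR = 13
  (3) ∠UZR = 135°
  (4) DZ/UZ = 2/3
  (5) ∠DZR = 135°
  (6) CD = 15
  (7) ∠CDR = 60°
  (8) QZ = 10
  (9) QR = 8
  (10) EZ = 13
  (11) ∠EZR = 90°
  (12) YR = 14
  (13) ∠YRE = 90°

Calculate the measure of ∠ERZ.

Step 1: By the law of cosines on triangle RZE: RE² = 13² + 13² − 2·13·13·cos(90°) = 338, so RE = 13·√2.
Step 2: By the inverse law of cosines on triangle ERZ: cos(∠ERZ) = ((13·√2)² + 13² − 13²) / (2·13·√2·13) = 338/478 = 0.7071, so ∠ERZ = 45°.

Therefore, the measure of angle ∠ERZ = 45°.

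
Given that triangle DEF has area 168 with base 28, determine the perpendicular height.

Area = (1/2) * base * height
height = 2 * Area / base
height = 2 * 168 / 28
height = 336 / 28
height = 12

12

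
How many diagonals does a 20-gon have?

The number of diagonals in an n-gon is n(n - 3)/2.
For n = 20: 20(20 - 3)/2 = 20 × 17 / 2 = 170.

170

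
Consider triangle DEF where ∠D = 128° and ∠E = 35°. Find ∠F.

Let angle F = x. Then 128 + 35 + x = 180.
x = 180 - 163 = 17 degrees.

17 degrees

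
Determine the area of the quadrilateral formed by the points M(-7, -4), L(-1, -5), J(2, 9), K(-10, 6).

Shoelace: sum of cross terms = 216, Area = (1/2)|216| = 108

108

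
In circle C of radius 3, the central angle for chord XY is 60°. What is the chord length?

Drop a perpendicular from the center to the chord, bisecting both the chord and the central angle.
Each half-chord = r sin(θ/2) = 3 sin(30°).
The full chord = 2 × 3 × sin(30°) = 3.

3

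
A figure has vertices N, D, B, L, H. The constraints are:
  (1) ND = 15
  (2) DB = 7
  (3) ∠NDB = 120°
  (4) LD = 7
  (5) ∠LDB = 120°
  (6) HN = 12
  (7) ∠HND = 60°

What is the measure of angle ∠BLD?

Step 1: By the law of cosines on triangle LDB: LB² = 7² + 7² − 2·7·7·cos(120°) = 147, so LB = 7·√3.
Step 2: By the inverse law of cosines on triangle BLD: cos(∠BLD) = ((7·√3)² + 7² − 7²) / (2·7·√3·7) = 147/169.74 = 0.866, so ∠BLD = 30°.

Therefore, the measure of angle ∠BLD = 30°.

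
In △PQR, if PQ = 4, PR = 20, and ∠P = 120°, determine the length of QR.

When two sides and the included angle are known, the law of cosines gives the third side.
c^2 = a^2 + b^2 - 2ab cos(C) generalizes the Pythagorean theorem to non-right triangles.
Here: QR^2 = 16 + 400 - 160*(-1/2) = 496
QR = 4*sqrt(31)

4*sqrt(31)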